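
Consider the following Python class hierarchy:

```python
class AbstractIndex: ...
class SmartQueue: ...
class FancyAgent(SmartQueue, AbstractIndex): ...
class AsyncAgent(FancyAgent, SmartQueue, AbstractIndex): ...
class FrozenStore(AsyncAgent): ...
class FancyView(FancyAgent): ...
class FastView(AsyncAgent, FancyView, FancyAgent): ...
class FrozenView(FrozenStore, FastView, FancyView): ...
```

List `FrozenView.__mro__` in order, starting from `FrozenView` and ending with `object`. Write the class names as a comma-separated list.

L[FrozenView] = FrozenView + merge(L[FrozenStore], L[FastView], L[FancyView], [FrozenStore FastView FancyView])
  take FrozenStore:  [FrozenStore AsyncAgent FancyAgent SmartQueue AbstractIndex object] + [FastView AsyncAgent FancyView FancyAgent SmartQueue AbstractIndex object] + [FancyView FancyAgent SmartQueue AbstractIndex object] + [FrozenStore FastView FancyView]
  take FastView:  [AsyncAgent FancyAgent SmartQueue AbstractIndex object] + [FastView AsyncAgent FancyView FancyAgent SmartQueue AbstractIndex object] + [FancyView FancyAgent SmartQueue AbstractIndex object] + [FastView FancyView]
  take AsyncAgent:  [AsyncAgent FancyAgent SmartQueue AbstractIndex object] + [AsyncAgent FancyView FancyAgent SmartQueue AbstractIndex object] + [FancyView FancyAgent SmartQueue AbstractIndex object] + [FancyView]
  take FancyView:  [FancyAgent SmartQueue AbstractIndex object] + [FancyView FancyAgent SmartQueue AbstractIndex object] + [FancyView FancyAgent SmartQueue AbstractIndex object] + [FancyView]
  take FancyAgent:  [FancyAgent SmartQueue AbstractIndex object] + [FancyAgent SmartQueue AbstractIndex object] + [FancyAgent SmartQueue AbstractIndex object]
  take SmartQueue:  [SmartQueue AbstractIndex object] + [SmartQueue AbstractIndex object] + [SmartQueue AbstractIndex object]
  take AbstractIndex:  [AbstractIndex object] + [AbstractIndex object] + [AbstractIndex object]
  take object:  [object] + [object] + [object]

FrozenView, FrozenStore, FastView, AsyncAgent, FancyView, FancyAgent, SmartQueue, AbstractIndex, object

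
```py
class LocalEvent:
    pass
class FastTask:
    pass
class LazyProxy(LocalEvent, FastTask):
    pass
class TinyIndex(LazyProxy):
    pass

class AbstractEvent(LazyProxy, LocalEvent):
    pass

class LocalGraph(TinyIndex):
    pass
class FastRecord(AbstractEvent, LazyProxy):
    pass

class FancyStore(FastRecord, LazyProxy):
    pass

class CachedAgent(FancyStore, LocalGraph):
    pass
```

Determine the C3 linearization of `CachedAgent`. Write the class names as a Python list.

[CachedAgent, FancyStore, FastRecord, AbstractEvent, LocalGraph, TinyIndex, LazyProxy, LocalEvent, FastTask, object]

L[CachedAgent] = CachedAgent + merge(L[FancyStore], L[LocalGraph], [FancyStore LocalGraph])
  take FancyStore:  [FancyStore FastRecord AbstractEvent LazyProxy LocalEvent FastTask object] + [LocalGraph TinyIndex LazyProxy LocalEvent FastTask object] + [FancyStore LocalGraph]
  take FastRecord:  [FastRecord AbstractEvent LazyProxy LocalEvent FastTask object] + [LocalGraph TinyIndex LazyProxy LocalEvent FastTask object] + [LocalGraph]
  take AbstractEvent:  [AbstractEvent LazyProxy LocalEvent FastTask object] + [LocalGraph TinyIndex LazyProxy LocalEvent FastTask object] + [LocalGraph]
  take LocalGraph:  [LazyProxy LocalEvent FastTask object] + [LocalGraph TinyIndex LazyProxy LocalEvent FastTask object] + [LocalGraph]
  take TinyIndex:  [LazyProxy LocalEvent FastTask object] + [TinyIndex LazyProxy LocalEvent FastTask object]
  take LazyProxy:  [LazyProxy LocalEvent FastTask object] + [LazyProxy LocalEvent FastTask object]
  take LocalEvent:  [LocalEvent FastTask object] + [LocalEvent FastTask object]
  take FastTask:  [FastTask object] + [FastTask object]
  take object:  [object] + [object]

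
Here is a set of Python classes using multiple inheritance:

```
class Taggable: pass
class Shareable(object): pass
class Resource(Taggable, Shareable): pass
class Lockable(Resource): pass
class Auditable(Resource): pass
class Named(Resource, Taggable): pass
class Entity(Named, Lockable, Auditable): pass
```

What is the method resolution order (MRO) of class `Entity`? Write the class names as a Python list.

[Entity, Named, Lockable, Auditable, Resource, Taggable, Shareable, object]

L[Entity] = Entity + merge(L[Named], L[Lockable], L[Auditable], [Named Lockable Auditable])
  take Named:  [Named Resource Taggable Shareable object] + [Lockable Resource Taggable Shareable object] + [Auditable Resource Taggable Shareable object] + [Named Lockable Auditable]
  take Lockable:  [Resource Taggable Shareable object] + [Lockable Resource Taggable Shareable object] + [Auditable Resource Taggable Shareable object] + [Lockable Auditable]
  take Auditable:  [Resource Taggable Shareable object] + [Resource Taggable Shareable object] + [Auditable Resource Taggable Shareable object] + [Auditable]
  take Resource:  [Resource Taggable Shareable object] + [Resource Taggable Shareable object] + [Resource Taggable Shareable object]
  take Taggable:  [Taggable Shareable object] + [Taggable Shareable object] + [Taggable Shareable object]
  take Shareable:  [Shareable object] + [Shareable object] + [Shareable object]
  take object:  [object] + [object] + [object]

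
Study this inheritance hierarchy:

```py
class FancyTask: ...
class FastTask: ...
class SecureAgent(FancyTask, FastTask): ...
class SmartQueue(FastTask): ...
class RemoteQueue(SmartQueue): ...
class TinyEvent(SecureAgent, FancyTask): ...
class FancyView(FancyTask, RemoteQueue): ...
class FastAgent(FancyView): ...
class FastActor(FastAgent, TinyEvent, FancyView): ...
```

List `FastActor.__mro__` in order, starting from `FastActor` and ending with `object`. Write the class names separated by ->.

FastActor -> FastAgent -> TinyEvent -> FancyView -> SecureAgent -> FancyTask -> RemoteQueue -> SmartQueue -> FastTask -> object

L[FastActor] = FastActor + merge(L[FastAgent], L[TinyEvent], L[FancyView], [FastAgent TinyEvent FancyView])
  take FastAgent:  [FastAgent FancyView FancyTask RemoteQueue SmartQueue FastTask object] + [TinyEvent SecureAgent FancyTask FastTask object] + [FancyView FancyTask RemoteQueue SmartQueue FastTask object] + [FastAgent TinyEvent FancyView]
  take TinyEvent:  [FancyView FancyTask RemoteQueue SmartQueue FastTask object] + [TinyEvent SecureAgent FancyTask FastTask object] + [FancyView FancyTask RemoteQueue SmartQueue FastTask object] + [TinyEvent FancyView]
  take FancyView:  [FancyView FancyTask RemoteQueue SmartQueue FastTask object] + [SecureAgent FancyTask FastTask object] + [FancyView FancyTask RemoteQueue SmartQueue FastTask object] + [FancyView]
  take SecureAgent:  [FancyTask RemoteQueue SmartQueue FastTask object] + [SecureAgent FancyTask FastTask object] + [FancyTask RemoteQueue SmartQueue FastTask object]
  take FancyTask:  [FancyTask RemoteQueue SmartQueue FastTask object] + [FancyTask FastTask object] + [FancyTask RemoteQueue SmartQueue FastTask object]
  take RemoteQueue:  [RemoteQueue SmartQueue FastTask object] + [FastTask object] + [RemoteQueue SmartQueue FastTask object]
  take SmartQueue:  [SmartQueue FastTask object] + [FastTask object] + [SmartQueue FastTask object]
  take FastTask:  [FastTask object] + [FastTask object] + [FastTask object]
  take object:  [object] + [object] + [object]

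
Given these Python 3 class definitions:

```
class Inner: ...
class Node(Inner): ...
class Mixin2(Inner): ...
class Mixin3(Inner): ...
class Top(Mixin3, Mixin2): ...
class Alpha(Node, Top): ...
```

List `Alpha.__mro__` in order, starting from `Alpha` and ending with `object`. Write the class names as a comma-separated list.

Alpha, Node, Top, Mixin3, Mixin2, Inner, object

L[Alpha] = Alpha + merge(L[Node], L[Top], [Node Top])
  take Node:  [Node Inner object] + [Top Mixin3 Mixin2 Inner object] + [Node Top]
  take Top:  [Inner object] + [Top Mixin3 Mixin2 Inner object] + [Top]
  take Mixin3:  [Inner object] + [Mixin3 Mixin2 Inner object]
  take Mixin2:  [Inner object] + [Mixin2 Inner object]
  take Inner:  [Inner object] + [Inner object]
  take object:  [object] + [object]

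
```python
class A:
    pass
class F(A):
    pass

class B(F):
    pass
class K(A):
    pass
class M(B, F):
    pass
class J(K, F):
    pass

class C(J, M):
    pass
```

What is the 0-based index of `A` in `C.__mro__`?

L[C] = C + merge(L[J], L[M], [J M])
  take J:  [J K F A object] + [M B F A object] + [J M]
  take K:  [K F A object] + [M B F A object] + [M]
  take M:  [F A object] + [M B F A object] + [M]
  take B:  [F A object] + [B F A object]
  take F:  [F A object] + [F A object]
  take A:  [A object] + [A object]
  take object:  [object] + [object]
MRO: C J K M B F A object
A sits at index 6.

6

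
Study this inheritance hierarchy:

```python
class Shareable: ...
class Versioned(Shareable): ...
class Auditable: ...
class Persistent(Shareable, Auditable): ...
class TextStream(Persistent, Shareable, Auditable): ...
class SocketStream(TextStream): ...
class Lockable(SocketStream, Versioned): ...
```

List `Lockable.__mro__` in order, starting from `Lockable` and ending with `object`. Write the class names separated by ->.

Lockable -> SocketStream -> TextStream -> Persistent -> Versioned -> Shareable -> Auditable -> object

L[Lockable] = Lockable + merge(L[SocketStream], L[Versioned], [SocketStream Versioned])
  take SocketStream:  [SocketStream TextStream Persistent Shareable Auditable object] + [Versioned Shareable object] + [SocketStream Versioned]
  take TextStream:  [TextStream Persistent Shareable Auditable object] + [Versioned Shareable object] + [Versioned]
  take Persistent:  [Persistent Shareable Auditable object] + [Versioned Shareable object] + [Versioned]
  take Versioned:  [Shareable Auditable object] + [Versioned Shareable object] + [Versioned]
  take Shareable:  [Shareable Auditable object] + [Shareable object]
  take Auditable:  [Auditable object] + [object]
  take object:  [object] + [object]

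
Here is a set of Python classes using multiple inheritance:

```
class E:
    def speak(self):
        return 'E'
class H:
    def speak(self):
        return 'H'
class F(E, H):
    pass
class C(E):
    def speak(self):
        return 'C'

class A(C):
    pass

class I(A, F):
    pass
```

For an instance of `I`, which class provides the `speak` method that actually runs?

L[I] = I + merge(L[A], L[F], [A F])
  take A:  [A C E object] + [F E H object] + [A F]
  take C:  [C E object] + [F E H object] + [F]
  take F:  [E object] + [F E H object] + [F]
  take E:  [E object] + [E H object]
  take H:  [object] + [H object]
  take object:  [object] + [object]
MRO: I A C F E H object
speak is defined in: C, E, H. First along the MRO is C.

C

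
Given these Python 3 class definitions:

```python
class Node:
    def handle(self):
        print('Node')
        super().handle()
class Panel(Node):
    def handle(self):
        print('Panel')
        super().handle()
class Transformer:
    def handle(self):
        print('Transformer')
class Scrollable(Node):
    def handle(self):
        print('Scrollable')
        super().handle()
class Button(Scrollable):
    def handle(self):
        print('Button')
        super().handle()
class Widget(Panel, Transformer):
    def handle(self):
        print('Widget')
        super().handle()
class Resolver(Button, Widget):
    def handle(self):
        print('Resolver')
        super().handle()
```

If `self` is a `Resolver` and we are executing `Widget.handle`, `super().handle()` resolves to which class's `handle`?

Panel

L[Resolver] = Resolver + merge(L[Button], L[Widget], [Button Widget])
  take Button:  [Button Scrollable Node object] + [Widget Panel Node Transformer object] + [Button Widget]
  take Scrollable:  [Scrollable Node object] + [Widget Panel Node Transformer object] + [Widget]
  take Widget:  [Node object] + [Widget Panel Node Transformer object] + [Widget]
  take Panel:  [Node object] + [Panel Node Transformer object]
  take Node:  [Node object] + [Node Transformer object]
  take Transformer:  [object] + [Transformer object]
  take object:  [object] + [object]
MRO: Resolver Button Scrollable Widget Panel Node Transformer object
super() in Widget.handle on a Resolver instance goes to the class after Widget in Resolver's MRO: Panel.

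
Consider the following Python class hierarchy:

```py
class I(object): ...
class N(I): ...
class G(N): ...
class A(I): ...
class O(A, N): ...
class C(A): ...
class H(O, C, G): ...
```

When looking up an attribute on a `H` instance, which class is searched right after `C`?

A

L[H] = H + merge(L[O], L[C], L[G], [O C G])
  take O:  [O A N I object] + [C A I object] + [G N I object] + [O C G]
  take C:  [A N I object] + [C A I object] + [G N I object] + [C G]
  take A:  [A N I object] + [A I object] + [G N I object] + [G]
  take G:  [N I object] + [I object] + [G N I object] + [G]
  take N:  [N I object] + [I object] + [N I object]
  take I:  [I object] + [I object] + [I object]
  take object:  [object] + [object] + [object]
MRO: H O C A G N I object
C is at position 2; next is A.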